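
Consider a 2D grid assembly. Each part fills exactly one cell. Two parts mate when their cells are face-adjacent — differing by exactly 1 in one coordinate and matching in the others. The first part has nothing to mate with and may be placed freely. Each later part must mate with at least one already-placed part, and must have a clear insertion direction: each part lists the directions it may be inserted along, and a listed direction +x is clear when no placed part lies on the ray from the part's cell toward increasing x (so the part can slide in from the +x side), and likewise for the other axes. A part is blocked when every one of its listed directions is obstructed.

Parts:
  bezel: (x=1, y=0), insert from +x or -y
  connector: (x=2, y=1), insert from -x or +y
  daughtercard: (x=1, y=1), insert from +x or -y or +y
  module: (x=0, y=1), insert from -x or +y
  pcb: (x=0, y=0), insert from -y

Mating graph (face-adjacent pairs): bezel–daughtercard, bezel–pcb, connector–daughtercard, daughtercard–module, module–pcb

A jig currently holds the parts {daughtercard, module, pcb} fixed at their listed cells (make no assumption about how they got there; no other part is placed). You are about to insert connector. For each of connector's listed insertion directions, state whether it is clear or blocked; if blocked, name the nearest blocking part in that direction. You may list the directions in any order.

-x: nearest on ray is daughtercard@(1, 1) ⇒ blocked
+y: ray from connector(2, 1) has no placed part ⇒ clear

+y: clear; -x: blocked by daughtercard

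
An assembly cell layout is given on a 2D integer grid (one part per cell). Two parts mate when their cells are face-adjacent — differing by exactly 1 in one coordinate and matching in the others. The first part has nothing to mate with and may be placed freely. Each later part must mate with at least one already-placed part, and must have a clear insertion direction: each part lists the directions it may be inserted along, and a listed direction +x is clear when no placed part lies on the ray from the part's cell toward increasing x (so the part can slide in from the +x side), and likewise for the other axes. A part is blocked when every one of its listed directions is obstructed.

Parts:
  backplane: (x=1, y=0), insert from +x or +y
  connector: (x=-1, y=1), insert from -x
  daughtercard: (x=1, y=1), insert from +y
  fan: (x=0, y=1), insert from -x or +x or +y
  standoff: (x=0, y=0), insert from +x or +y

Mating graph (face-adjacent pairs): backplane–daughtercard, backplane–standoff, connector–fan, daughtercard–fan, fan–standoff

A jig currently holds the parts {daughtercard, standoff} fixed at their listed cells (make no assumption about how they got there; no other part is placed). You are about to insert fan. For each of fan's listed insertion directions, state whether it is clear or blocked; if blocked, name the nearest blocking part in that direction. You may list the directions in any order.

-x: ray from fan(0, 1) has no placed part ⇒ clear
+x: nearest on ray is daughtercard@(1, 1) ⇒ blocked
+y: ray from fan(0, 1) has no placed part ⇒ clear

+x: blocked by daughtercard; +y: clear; -x: clear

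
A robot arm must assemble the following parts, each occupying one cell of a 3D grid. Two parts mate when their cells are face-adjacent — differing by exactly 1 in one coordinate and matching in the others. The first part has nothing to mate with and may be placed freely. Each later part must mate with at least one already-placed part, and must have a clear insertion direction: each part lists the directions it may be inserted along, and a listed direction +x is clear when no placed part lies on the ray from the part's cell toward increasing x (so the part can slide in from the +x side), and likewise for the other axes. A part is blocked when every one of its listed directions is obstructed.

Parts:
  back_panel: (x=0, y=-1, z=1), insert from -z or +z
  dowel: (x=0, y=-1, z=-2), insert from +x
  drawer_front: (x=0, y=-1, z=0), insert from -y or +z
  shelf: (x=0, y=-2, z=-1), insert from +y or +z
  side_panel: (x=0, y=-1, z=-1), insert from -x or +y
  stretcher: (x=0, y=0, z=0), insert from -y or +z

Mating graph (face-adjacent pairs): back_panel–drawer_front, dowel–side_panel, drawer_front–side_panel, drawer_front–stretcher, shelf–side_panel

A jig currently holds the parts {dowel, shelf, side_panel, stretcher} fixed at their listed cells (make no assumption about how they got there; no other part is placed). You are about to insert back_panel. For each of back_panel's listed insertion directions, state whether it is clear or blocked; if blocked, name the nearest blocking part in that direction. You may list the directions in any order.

+z: clear; -z: blocked by side_panel

-z: nearest on ray is side_panel@(0, -1, -1) ⇒ blocked
+z: ray from back_panel(0, -1, 1) has no placed part ⇒ clear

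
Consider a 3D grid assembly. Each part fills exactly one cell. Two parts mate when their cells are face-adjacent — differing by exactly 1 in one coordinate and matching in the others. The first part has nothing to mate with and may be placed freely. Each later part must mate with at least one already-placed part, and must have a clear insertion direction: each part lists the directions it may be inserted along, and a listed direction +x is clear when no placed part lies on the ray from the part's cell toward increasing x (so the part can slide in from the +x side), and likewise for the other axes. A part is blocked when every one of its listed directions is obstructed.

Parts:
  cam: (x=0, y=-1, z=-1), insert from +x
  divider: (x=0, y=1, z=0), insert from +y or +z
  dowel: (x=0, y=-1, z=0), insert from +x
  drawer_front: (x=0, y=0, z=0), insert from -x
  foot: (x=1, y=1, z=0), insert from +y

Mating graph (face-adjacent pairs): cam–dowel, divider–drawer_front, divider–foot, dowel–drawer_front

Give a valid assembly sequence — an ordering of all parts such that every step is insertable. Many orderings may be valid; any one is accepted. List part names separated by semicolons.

1. drawer_front@(0, 0, 0) [-x clear] — {drawer_front}
2. divider@(0, 1, 0) [+y clear] — {divider, drawer_front}
3. foot@(1, 1, 0) [+y clear] — {divider, drawer_front, foot}
4. dowel@(0, -1, 0) [+x clear] — {divider, dowel, drawer_front, foot}
5. cam@(0, -1, -1) [+x clear] — {cam, divider, dowel, drawer_front, foot}

drawer_front; divider; foot; dowel; cam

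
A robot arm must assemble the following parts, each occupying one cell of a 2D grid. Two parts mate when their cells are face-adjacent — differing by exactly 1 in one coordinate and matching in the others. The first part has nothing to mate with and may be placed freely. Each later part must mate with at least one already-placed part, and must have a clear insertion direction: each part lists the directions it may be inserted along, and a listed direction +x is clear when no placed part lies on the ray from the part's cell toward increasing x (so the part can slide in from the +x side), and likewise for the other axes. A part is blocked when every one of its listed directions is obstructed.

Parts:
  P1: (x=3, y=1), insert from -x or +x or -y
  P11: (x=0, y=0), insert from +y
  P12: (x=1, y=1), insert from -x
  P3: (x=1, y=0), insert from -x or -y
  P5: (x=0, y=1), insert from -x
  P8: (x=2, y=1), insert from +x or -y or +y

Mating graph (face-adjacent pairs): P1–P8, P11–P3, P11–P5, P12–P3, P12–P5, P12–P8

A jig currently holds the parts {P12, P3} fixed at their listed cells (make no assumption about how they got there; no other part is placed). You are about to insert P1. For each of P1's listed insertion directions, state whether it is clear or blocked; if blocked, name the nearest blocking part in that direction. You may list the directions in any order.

+x: clear; -x: blocked by P12; -y: clear

-x: nearest on ray is P12@(1, 1) ⇒ blocked
+x: ray from P1(3, 1) has no placed part ⇒ clear
-y: ray from P1(3, 1) has no placed part ⇒ clear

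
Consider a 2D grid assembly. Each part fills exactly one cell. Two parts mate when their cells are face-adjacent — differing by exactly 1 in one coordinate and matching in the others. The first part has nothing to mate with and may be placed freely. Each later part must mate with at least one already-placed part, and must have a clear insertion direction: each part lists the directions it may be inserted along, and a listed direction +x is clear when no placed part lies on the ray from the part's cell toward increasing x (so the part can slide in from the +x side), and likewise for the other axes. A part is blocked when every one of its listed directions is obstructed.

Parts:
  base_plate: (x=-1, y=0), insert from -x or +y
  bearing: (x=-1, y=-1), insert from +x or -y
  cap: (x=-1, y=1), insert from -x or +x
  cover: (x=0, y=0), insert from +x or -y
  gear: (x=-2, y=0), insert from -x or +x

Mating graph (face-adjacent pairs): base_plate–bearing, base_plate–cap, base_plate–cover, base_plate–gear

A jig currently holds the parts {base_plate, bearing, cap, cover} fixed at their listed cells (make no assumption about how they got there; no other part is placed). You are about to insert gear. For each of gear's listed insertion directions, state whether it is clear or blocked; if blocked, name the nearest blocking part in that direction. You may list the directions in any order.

+x: blocked by base_plate; -x: clear

-x: ray from gear(-2, 0) has no placed part ⇒ clear
+x: nearest on ray is base_plate@(-1, 0) ⇒ blocked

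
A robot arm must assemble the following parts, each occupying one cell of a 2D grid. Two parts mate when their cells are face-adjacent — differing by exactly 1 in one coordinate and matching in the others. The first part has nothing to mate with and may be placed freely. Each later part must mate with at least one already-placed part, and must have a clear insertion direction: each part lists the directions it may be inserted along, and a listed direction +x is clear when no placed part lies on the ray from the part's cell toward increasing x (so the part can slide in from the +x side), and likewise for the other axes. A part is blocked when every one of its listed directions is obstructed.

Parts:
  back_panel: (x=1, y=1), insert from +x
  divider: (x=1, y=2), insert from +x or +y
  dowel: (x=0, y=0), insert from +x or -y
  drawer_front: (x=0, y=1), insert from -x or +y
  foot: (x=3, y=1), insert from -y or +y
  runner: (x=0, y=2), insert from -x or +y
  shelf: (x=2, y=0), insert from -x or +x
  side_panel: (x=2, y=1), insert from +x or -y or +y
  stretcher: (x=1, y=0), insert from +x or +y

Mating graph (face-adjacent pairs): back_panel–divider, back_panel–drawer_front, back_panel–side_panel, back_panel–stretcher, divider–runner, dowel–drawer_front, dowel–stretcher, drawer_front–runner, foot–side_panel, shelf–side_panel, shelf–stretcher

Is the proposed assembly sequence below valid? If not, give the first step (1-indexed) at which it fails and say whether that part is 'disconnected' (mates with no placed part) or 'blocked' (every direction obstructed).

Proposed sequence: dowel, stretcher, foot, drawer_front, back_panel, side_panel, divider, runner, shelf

Invalid at step 3 (disconnected)

1. dowel@(0, 0) [+x clear] — {dowel}
2. stretcher@(1, 0) [+x clear] — {dowel, stretcher}
3. foot@(3, 1) — no placed neighbour ⇒ disconnected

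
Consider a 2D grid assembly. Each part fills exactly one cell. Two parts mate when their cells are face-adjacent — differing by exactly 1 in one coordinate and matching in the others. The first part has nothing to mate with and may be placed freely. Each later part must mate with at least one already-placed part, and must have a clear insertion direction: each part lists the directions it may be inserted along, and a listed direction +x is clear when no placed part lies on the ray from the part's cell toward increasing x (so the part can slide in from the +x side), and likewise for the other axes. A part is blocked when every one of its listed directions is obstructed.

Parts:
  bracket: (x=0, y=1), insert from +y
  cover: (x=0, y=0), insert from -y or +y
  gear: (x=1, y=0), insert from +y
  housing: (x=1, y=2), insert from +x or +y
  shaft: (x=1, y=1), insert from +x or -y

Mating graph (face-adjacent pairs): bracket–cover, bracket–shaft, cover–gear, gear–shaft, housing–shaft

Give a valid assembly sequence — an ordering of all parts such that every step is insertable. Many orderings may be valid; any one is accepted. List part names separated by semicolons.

1. cover@(0, 0) [-y clear] — {cover}
2. gear@(1, 0) [+y clear] — {cover, gear}
3. bracket@(0, 1) [+y clear] — {bracket, cover, gear}
4. shaft@(1, 1) [+x clear] — {bracket, cover, gear, shaft}
5. housing@(1, 2) [+x clear] — {bracket, cover, gear, housing, shaft}

cover; gear; bracket; shaft; housing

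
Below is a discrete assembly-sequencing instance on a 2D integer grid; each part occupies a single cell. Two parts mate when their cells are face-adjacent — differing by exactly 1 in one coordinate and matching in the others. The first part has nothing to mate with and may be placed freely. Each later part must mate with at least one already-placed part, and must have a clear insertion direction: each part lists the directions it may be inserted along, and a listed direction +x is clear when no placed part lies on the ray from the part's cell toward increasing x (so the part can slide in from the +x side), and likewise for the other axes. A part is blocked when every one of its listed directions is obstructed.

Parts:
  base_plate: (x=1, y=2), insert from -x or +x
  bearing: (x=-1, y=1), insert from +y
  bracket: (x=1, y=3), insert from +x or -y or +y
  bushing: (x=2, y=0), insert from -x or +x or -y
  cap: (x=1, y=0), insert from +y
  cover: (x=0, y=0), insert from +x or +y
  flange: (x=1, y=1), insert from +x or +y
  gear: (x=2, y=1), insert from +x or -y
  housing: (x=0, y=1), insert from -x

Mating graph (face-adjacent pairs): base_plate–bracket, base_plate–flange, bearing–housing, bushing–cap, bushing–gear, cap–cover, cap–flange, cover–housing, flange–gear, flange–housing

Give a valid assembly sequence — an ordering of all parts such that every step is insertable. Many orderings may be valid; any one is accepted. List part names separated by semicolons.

housing; bearing; cover; cap; flange; bushing; base_plate; bracket; gear

1. housing@(0, 1) [-x clear] — {housing}
2. bearing@(-1, 1) [+y clear] — {bearing, housing}
3. cover@(0, 0) [+x clear] — {bearing, cover, housing}
4. cap@(1, 0) [+y clear] — {bearing, cap, cover, housing}
5. flange@(1, 1) [+x clear] — {bearing, cap, cover, flange, housing}
6. bushing@(2, 0) [+x clear] — {bearing, bushing, cap, cover, flange, housing}
7. base_plate@(1, 2) [-x clear] — {base_plate, bearing, bushing, cap, cover, flange, housing}
8. bracket@(1, 3) [+x clear] — {base_plate, bearing, bracket, bushing, cap, cover, flange, housing}
9. gear@(2, 1) [+x clear] — {base_plate, bearing, bracket, bushing, cap, cover, flange, gear, housing}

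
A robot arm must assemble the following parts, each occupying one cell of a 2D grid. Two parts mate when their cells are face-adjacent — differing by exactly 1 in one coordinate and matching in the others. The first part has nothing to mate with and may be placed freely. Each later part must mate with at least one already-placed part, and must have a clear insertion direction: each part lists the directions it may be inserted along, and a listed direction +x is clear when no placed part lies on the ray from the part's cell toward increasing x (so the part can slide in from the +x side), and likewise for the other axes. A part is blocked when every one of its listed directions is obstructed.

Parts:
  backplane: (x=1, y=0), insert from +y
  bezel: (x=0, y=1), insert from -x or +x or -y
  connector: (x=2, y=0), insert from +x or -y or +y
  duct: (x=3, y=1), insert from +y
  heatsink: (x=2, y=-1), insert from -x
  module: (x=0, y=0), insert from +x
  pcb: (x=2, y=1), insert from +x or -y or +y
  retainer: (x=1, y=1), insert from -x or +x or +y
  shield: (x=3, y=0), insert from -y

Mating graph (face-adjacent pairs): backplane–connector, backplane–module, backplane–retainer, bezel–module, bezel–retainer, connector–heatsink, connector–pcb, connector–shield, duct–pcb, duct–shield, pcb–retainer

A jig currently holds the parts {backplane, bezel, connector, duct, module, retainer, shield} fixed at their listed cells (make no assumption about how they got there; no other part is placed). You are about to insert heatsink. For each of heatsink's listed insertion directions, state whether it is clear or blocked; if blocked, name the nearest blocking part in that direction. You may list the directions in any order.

-x: ray from heatsink(2, -1) has no placed part ⇒ clear

-x: clear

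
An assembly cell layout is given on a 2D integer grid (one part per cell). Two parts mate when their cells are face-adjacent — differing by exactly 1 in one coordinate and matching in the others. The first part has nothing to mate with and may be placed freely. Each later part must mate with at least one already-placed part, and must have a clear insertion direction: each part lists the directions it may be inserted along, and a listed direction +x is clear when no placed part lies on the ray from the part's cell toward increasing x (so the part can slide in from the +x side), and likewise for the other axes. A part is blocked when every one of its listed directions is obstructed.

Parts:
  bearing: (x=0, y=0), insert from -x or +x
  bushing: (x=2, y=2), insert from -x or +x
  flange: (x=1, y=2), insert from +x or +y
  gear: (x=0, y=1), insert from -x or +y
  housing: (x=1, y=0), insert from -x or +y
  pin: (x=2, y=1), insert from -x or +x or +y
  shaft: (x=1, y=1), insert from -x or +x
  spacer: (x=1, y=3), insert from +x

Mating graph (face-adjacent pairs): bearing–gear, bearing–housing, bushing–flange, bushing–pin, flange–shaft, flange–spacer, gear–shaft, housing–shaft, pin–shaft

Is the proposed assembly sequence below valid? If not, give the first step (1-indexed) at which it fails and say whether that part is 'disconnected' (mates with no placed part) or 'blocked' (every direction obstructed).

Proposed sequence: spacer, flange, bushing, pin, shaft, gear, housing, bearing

Valid

1. spacer@(1, 3) [+x clear] — {spacer}
2. flange@(1, 2) [+x clear] — {flange, spacer}
3. bushing@(2, 2) [+x clear] — {bushing, flange, spacer}
4. pin@(2, 1) [-x clear] — {bushing, flange, pin, spacer}
5. shaft@(1, 1) [-x clear] — {bushing, flange, pin, shaft, spacer}
6. gear@(0, 1) [-x clear] — {bushing, flange, gear, pin, shaft, spacer}
7. housing@(1, 0) [-x clear] — {bushing, flange, gear, housing, pin, shaft, spacer}
8. bearing@(0, 0) [-x clear] — {bearing, bushing, flange, gear, housing, pin, shaft, spacer}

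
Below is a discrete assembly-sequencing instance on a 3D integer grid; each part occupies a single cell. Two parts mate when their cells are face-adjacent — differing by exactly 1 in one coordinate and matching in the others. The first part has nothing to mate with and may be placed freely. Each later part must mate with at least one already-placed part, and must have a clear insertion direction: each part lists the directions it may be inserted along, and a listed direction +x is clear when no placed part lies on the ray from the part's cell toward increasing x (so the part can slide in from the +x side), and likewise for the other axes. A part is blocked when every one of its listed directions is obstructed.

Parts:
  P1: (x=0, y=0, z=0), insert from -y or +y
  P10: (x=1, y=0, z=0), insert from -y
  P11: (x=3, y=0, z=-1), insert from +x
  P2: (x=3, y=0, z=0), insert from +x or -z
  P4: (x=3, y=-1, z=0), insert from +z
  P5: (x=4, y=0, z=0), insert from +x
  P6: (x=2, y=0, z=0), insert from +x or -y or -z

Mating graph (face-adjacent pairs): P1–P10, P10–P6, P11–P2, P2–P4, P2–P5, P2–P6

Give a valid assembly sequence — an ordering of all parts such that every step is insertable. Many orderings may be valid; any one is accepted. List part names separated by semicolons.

P1; P10; P6; P2; P11; P5; P4

1. P1@(0, 0, 0) [-y clear] — {P1}
2. P10@(1, 0, 0) [-y clear] — {P1, P10}
3. P6@(2, 0, 0) [+x clear] — {P1, P10, P6}
4. P2@(3, 0, 0) [+x clear] — {P1, P10, P2, P6}
5. P11@(3, 0, -1) [+x clear] — {P1, P10, P11, P2, P6}
6. P5@(4, 0, 0) [+x clear] — {P1, P10, P11, P2, P5, P6}
7. P4@(3, -1, 0) [+z clear] — {P1, P10, P11, P2, P4, P5, P6}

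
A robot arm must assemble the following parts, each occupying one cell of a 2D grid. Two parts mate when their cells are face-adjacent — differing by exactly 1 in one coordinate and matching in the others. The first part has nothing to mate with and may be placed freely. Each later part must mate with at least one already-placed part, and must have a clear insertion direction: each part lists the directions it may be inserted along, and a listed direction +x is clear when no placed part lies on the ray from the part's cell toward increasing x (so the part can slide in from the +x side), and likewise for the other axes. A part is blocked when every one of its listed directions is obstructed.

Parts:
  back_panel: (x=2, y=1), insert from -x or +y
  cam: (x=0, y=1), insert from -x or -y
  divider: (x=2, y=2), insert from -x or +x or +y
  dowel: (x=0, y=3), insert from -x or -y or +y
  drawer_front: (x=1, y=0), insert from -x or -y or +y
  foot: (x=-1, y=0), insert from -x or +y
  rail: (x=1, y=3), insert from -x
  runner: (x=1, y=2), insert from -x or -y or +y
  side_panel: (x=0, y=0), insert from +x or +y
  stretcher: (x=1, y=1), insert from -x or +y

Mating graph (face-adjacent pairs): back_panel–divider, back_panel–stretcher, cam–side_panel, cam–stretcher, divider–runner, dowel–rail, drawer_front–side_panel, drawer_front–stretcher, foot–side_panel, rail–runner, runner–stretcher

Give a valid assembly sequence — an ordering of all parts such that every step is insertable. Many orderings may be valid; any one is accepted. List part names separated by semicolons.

foot; side_panel; drawer_front; stretcher; back_panel; runner; rail; dowel; divider; cam

1. foot@(-1, 0) [-x clear] — {foot}
2. side_panel@(0, 0) [+x clear] — {foot, side_panel}
3. drawer_front@(1, 0) [-y clear] — {drawer_front, foot, side_panel}
4. stretcher@(1, 1) [-x clear] — {drawer_front, foot, side_panel, stretcher}
5. back_panel@(2, 1) [+y clear] — {back_panel, drawer_front, foot, side_panel, stretcher}
6. runner@(1, 2) [-x clear] — {back_panel, drawer_front, foot, runner, side_panel, stretcher}
7. rail@(1, 3) [-x clear] — {back_panel, drawer_front, foot, rail, runner, side_panel, stretcher}
8. dowel@(0, 3) [-x clear] — {back_panel, dowel, drawer_front, foot, rail, runner, side_panel, stretcher}
9. divider@(2, 2) [+x clear] — {back_panel, divider, dowel, drawer_front, foot, rail, runner, side_panel, stretcher}
10. cam@(0, 1) [-x clear] — {back_panel, cam, divider, dowel, drawer_front, foot, rail, runner, side_panel, stretcher}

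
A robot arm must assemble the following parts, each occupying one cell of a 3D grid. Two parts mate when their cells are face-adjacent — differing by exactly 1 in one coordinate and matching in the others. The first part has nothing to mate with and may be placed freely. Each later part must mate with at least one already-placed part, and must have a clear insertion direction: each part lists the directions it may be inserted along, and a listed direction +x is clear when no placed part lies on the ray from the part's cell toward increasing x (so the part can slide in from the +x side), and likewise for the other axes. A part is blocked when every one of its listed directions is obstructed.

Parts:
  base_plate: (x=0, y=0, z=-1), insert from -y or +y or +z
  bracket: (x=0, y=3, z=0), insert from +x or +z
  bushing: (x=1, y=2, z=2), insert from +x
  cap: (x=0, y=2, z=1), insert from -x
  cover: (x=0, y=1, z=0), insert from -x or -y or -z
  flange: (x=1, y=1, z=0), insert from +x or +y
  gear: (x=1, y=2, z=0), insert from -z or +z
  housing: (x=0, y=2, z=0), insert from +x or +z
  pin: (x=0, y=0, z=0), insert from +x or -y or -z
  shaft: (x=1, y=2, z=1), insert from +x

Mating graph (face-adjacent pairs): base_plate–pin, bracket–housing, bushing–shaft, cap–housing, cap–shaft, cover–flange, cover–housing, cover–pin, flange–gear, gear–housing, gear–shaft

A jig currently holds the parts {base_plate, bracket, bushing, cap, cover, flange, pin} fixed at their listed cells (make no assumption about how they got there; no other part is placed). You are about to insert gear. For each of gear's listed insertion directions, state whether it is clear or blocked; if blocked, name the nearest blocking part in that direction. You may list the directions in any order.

-z: ray from gear(1, 2, 0) has no placed part ⇒ clear
+z: nearest on ray is bushing@(1, 2, 2) ⇒ blocked

+z: blocked by bushing; -z: clear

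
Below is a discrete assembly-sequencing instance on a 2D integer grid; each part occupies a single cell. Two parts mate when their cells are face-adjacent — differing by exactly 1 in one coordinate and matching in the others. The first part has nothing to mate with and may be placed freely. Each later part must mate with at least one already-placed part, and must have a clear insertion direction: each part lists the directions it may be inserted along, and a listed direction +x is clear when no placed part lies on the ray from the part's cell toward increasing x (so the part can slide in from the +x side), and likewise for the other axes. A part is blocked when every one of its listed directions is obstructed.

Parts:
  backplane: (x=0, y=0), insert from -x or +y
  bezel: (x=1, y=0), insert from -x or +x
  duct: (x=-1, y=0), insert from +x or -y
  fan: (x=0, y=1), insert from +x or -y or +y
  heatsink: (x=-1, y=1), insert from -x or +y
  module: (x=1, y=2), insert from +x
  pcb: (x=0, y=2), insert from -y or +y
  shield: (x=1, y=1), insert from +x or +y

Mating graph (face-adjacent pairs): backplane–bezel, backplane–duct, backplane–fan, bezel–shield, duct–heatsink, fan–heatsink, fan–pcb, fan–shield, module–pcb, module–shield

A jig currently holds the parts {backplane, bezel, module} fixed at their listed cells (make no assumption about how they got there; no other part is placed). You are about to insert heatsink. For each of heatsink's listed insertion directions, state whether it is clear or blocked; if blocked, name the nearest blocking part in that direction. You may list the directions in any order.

+y: clear; -x: clear

-x: ray from heatsink(-1, 1) has no placed part ⇒ clear
+y: ray from heatsink(-1, 1) has no placed part ⇒ clear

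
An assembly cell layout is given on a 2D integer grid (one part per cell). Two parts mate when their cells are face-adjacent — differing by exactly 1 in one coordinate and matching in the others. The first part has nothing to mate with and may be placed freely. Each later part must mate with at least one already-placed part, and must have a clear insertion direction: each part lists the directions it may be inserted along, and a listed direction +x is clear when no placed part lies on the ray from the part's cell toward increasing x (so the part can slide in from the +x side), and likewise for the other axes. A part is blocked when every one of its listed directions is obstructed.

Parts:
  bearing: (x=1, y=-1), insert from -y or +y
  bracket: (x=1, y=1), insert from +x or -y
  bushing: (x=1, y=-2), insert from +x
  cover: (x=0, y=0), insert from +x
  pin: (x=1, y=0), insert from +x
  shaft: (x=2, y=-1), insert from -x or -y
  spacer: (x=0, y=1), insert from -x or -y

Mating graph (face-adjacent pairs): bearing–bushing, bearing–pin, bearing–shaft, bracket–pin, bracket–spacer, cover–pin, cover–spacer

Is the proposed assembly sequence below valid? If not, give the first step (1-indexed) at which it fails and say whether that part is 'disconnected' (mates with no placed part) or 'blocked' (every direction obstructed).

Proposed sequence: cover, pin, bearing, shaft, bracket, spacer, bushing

Valid

1. cover@(0, 0) [+x clear] — {cover}
2. pin@(1, 0) [+x clear] — {cover, pin}
3. bearing@(1, -1) [-y clear] — {bearing, cover, pin}
4. shaft@(2, -1) [-y clear] — {bearing, cover, pin, shaft}
5. bracket@(1, 1) [+x clear] — {bearing, bracket, cover, pin, shaft}
6. spacer@(0, 1) [-x clear] — {bearing, bracket, cover, pin, shaft, spacer}
7. bushing@(1, -2) [+x clear] — {bearing, bracket, bushing, cover, pin, shaft, spacer}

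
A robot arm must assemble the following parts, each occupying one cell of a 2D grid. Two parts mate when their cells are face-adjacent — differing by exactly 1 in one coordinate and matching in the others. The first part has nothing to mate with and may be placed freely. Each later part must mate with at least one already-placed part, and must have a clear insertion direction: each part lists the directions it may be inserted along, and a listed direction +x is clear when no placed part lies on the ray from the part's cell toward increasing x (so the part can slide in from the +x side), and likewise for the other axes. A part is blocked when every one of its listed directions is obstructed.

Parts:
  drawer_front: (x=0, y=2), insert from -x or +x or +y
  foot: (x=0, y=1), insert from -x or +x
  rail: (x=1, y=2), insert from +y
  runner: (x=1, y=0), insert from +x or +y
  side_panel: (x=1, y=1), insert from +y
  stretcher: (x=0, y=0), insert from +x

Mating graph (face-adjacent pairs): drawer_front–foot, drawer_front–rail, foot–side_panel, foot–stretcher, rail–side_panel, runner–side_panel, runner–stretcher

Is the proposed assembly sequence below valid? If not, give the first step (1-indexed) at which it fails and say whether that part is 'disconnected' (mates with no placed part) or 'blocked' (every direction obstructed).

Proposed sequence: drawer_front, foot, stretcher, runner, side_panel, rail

1. drawer_front@(0, 2) [-x clear] — {drawer_front}
2. foot@(0, 1) [-x clear] — {drawer_front, foot}
3. stretcher@(0, 0) [+x clear] — {drawer_front, foot, stretcher}
4. runner@(1, 0) [+x clear] — {drawer_front, foot, runner, stretcher}
5. side_panel@(1, 1) [+y clear] — {drawer_front, foot, runner, side_panel, stretcher}
6. rail@(1, 2) [+y clear] — {drawer_front, foot, rail, runner, side_panel, stretcher}

Valid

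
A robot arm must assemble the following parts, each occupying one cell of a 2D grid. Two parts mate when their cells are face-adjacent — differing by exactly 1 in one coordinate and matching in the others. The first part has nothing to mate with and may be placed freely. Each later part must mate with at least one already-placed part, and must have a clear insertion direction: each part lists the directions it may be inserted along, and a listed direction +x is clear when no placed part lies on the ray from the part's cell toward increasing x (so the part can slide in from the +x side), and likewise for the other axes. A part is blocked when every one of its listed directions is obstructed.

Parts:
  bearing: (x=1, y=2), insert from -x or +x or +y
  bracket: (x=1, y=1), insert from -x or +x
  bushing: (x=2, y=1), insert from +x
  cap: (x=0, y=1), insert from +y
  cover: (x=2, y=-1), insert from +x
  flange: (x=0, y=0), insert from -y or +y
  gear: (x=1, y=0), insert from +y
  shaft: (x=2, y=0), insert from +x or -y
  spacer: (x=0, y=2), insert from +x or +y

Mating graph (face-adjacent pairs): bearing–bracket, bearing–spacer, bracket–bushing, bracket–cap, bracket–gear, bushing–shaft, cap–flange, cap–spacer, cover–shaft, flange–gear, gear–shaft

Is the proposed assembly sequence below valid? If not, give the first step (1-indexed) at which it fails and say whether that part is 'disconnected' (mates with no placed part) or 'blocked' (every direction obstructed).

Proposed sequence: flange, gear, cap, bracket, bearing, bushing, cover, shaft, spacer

Invalid at step 7 (disconnected)

1. flange@(0, 0) [-y clear] — {flange}
2. gear@(1, 0) [+y clear] — {flange, gear}
3. cap@(0, 1) [+y clear] — {cap, flange, gear}
4. bracket@(1, 1) [+x clear] — {bracket, cap, flange, gear}
5. bearing@(1, 2) [-x clear] — {bearing, bracket, cap, flange, gear}
6. bushing@(2, 1) [+x clear] — {bearing, bracket, bushing, cap, flange, gear}
7. cover@(2, -1) — no placed neighbour ⇒ disconnected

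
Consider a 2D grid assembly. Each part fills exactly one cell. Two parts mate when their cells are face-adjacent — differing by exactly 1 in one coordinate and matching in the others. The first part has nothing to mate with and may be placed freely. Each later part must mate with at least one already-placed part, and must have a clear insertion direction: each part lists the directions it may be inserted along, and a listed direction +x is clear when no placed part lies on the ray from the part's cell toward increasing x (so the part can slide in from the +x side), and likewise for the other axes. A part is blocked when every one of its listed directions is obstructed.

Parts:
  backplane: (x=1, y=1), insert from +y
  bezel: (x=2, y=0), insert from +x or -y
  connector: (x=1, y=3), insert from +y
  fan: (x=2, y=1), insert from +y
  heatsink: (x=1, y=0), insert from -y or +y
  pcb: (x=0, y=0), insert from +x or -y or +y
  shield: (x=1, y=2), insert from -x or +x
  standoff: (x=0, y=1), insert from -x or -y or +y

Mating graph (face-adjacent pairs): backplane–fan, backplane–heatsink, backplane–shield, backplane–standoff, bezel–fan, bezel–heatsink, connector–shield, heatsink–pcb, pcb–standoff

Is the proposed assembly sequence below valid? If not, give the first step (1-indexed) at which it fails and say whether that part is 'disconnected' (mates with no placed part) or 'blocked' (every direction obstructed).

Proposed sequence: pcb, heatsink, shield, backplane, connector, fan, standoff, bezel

Invalid at step 3 (disconnected)

1. pcb@(0, 0) [+x clear] — {pcb}
2. heatsink@(1, 0) [-y clear] — {heatsink, pcb}
3. shield@(1, 2) — no placed neighbour ⇒ disconnected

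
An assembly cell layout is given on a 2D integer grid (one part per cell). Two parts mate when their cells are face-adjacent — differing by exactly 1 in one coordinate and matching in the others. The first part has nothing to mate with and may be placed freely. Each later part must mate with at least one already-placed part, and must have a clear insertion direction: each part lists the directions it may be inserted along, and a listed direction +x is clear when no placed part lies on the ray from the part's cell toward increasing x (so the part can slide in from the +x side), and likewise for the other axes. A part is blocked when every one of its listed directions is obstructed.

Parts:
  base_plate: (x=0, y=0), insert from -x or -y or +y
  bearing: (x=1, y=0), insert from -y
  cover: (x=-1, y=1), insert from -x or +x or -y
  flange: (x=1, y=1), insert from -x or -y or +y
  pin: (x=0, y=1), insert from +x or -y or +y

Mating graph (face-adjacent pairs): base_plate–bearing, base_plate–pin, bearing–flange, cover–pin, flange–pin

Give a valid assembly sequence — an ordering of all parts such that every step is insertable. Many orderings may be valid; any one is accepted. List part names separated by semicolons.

base_plate; pin; bearing; flange; cover

1. base_plate@(0, 0) [-x clear] — {base_plate}
2. pin@(0, 1) [+x clear] — {base_plate, pin}
3. bearing@(1, 0) [-y clear] — {base_plate, bearing, pin}
4. flange@(1, 1) [+y clear] — {base_plate, bearing, flange, pin}
5. cover@(-1, 1) [-x clear] — {base_plate, bearing, cover, flange, pin}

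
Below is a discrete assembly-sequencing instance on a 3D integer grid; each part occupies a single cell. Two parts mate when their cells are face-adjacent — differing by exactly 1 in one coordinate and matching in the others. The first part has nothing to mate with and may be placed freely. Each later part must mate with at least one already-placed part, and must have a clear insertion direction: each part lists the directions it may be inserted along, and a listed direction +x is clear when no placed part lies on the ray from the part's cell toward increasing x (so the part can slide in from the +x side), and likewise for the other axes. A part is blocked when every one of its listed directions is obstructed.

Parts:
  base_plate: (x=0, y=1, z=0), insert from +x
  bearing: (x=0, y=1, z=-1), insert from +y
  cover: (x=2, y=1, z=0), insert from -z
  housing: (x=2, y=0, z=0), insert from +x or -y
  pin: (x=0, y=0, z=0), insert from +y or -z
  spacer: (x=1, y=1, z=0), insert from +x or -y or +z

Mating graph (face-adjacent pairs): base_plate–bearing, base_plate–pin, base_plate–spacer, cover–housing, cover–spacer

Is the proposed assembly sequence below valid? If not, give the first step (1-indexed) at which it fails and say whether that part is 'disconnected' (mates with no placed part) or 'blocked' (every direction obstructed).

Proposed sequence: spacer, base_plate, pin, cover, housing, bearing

1. spacer@(1, 1, 0) [+x clear] — {spacer}
2. base_plate@(0, 1, 0) — +x all obstructed ⇒ blocked

Invalid at step 2 (blocked)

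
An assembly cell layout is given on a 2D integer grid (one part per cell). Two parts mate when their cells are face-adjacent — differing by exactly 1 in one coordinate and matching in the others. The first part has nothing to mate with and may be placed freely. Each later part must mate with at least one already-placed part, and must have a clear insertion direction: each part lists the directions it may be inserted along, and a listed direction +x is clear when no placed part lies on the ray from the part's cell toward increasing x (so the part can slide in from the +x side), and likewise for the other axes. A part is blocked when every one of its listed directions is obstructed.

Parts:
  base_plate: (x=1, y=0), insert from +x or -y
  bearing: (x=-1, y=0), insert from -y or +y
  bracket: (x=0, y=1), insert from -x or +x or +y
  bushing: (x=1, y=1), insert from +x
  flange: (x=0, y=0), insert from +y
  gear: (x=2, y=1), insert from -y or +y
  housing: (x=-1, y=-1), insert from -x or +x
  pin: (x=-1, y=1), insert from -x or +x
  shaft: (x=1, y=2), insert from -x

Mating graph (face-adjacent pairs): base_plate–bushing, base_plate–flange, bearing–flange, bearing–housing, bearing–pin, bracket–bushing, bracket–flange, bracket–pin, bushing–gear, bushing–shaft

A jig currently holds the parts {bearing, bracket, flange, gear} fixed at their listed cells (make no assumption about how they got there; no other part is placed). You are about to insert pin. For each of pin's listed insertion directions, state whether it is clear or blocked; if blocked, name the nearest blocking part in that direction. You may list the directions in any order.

+x: blocked by bracket; -x: clear

-x: ray from pin(-1, 1) has no placed part ⇒ clear
+x: nearest on ray is bracket@(0, 1) ⇒ blocked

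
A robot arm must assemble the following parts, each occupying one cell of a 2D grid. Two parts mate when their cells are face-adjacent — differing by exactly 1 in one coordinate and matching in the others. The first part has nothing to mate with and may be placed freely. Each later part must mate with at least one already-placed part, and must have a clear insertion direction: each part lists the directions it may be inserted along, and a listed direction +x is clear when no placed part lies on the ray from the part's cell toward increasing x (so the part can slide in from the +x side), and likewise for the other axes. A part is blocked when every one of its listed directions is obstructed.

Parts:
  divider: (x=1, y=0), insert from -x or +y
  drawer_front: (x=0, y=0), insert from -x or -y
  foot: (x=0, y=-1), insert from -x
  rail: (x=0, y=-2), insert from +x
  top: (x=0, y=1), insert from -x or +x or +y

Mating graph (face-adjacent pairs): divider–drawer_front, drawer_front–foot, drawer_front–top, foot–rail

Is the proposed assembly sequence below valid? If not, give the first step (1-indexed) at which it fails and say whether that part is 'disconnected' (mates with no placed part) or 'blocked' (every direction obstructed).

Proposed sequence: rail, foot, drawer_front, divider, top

Valid

1. rail@(0, -2) [+x clear] — {rail}
2. foot@(0, -1) [-x clear] — {foot, rail}
3. drawer_front@(0, 0) [-x clear] — {drawer_front, foot, rail}
4. divider@(1, 0) [+y clear] — {divider, drawer_front, foot, rail}
5. top@(0, 1) [-x clear] — {divider, drawer_front, foot, rail, top}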